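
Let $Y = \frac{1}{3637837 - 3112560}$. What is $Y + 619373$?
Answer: $\frac{325342391322}{525277} \approx 6.1937 \cdot 10^{5}$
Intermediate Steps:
$Y = \frac{1}{525277} \approx 1.9038 \cdot 10^{-6}$
$Y + 619373 = \frac{1}{525277} + 619373 = \frac{325342391322}{525277}$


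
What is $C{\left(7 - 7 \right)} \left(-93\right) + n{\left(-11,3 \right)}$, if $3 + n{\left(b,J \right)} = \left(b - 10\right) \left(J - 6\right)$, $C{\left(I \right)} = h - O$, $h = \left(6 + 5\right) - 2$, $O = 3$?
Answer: $-498$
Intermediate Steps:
$h = 9$ ($h = 11 - 2 = 9$)
$C{\left(I \right)} = 6$ ($C{\left(I \right)} = 9 - 3 = 6$)
$n{\left(b,J \right)} = -3 + \left(-10 + b\right) \left(-6 + J\right)$ ($n{\left(b,J \right)} = -3 + \left(b - 10\right) \left(J - 6\right) = -3 + \left(-10 + b\right) \left(-6 + J\right)$)
$C{\left(7 - 7 \right)} \left(-93\right) + n{\left(-11,3 \right)} = 6 \left(-93\right) + \left(57 - 30 - -66 + 3 \left(-11\right)\right) = -558 + \left(57 - 30 + 66 - 33\right) = -558 + 60 = -498$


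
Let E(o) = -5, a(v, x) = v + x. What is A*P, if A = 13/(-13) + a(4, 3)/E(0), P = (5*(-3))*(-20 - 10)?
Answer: -1080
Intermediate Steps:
P = 450 (P = -15*(-30) = 450)
A = -12/5 (A = 13/(-13) + (4 + 3)/(-5) = 13*(-1/13) + 7*(-1/5) = -1 - 7/5 = -12/5 ≈ -2.4000)
A*P = -12/5*450 = -1080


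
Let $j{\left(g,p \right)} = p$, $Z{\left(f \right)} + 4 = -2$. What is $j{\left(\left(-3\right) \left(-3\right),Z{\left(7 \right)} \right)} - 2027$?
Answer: $-2033$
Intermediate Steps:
$Z{\left(f \right)} = -6$ ($Z{\left(f \right)} = -4 - 2 = -6$)
$j{\left(\left(-3\right) \left(-3\right),Z{\left(7 \right)} \right)} - 2027 = -6 - 2027 = -2033$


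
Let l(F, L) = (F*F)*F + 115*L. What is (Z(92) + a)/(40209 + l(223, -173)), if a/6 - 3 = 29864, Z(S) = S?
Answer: 179294/11109881 ≈ 0.016138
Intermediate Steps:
l(F, L) = F³ + 115*L (l(F, L) = F²*F + 115*L = F³ + 115*L)
a = 179202 (a = 18 + 6*29864 = 18 + 179184 = 179202)
(Z(92) + a)/(40209 + l(223, -173)) = (92 + 179202)/(40209 + (223³ + 115*(-173))) = 179294/(40209 + (11089567 - 19895)) = 179294/(40209 + 11069672) = 179294/11109881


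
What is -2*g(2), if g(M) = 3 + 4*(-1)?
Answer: 2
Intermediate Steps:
g(M) = -1 (g(M) = 3 - 4 = -1)
-2*g(2) = -2*(-1) = 2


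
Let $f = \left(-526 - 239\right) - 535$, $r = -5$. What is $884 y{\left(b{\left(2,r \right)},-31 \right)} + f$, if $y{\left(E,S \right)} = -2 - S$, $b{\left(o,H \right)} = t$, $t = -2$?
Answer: $24336$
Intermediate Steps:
$b{\left(o,H \right)} = -2$
$f = -1300$ ($f = -765 - 535 = -1300$)
$884 y{\left(b{\left(2,r \right)},-31 \right)} + f = 884 \left(-2 - -31\right) - 1300 = 884 \left(-2 + 31\right) - 1300 = 884 \cdot 29 - 1300 = 25636 - 1300 = 24336$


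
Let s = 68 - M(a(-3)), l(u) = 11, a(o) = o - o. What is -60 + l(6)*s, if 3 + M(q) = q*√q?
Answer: 721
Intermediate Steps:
a(o) = 0
M(q) = -3 + q^(3/2) (M(q) = -3 + q*√q = -3 + q^(3/2))
s = 71 (s = 68 - (-3 + 0^(3/2)) = 68 - (-3 + 0) = 68 - 1*(-3) = 68 + 3 = 71)
-60 + l(6)*s = -60 + 11*71 = -60 + 781 = 721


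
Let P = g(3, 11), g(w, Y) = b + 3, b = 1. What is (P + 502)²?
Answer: 256036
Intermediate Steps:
g(w, Y) = 4 (g(w, Y) = 1 + 3 = 4)
P = 4
(P + 502)² = (4 + 502)² = 506² = 256036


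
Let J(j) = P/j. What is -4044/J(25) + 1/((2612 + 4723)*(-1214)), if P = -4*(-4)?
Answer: -112533019877/17809380 ≈ -6318.8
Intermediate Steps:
P = 16
J(j) = 16/j
-4044/J(25) + 1/((2612 + 4723)*(-1214)) = -4044/(16/25) + 1/((2612 + 4723)*(-1214)) = -4044/(16*(1/25)) - 1/1214/7335 = -4044/16/25 + (1/7335)*(-1/1214) = -4044*25/16 - 1/8904690 = -25275/4 - 1/8904690 = -112533019877/17809380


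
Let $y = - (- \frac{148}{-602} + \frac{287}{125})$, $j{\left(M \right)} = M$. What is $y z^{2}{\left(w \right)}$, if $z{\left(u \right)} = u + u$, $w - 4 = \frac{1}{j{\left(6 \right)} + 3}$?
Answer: $- \frac{174569404}{1015875} \approx -171.84$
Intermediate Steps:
$w = \frac{37}{9}$ ($w = 4 + \frac{1}{6 + 3} = 4 + \frac{1}{9} = \frac{37}{9} \approx 4.1111$)
$z{\left(u \right)} = 2 u$
$y = - \frac{95637}{37625}$ ($y = - (\left(-148\right) \left(- \frac{1}{602}\right) + 287 \cdot \frac{1}{125}) = - (\frac{74}{301} + \frac{287}{125}) = \left(-1\right) \frac{95637}{37625} = - \frac{95637}{37625} \approx -2.5418$)
$y z^{2}{\left(w \right)} = - \frac{95637 \left(2 \cdot \frac{37}{9}\right)^{2}}{37625} = - \frac{95637 \left(\frac{74}{9}\right)^{2}}{37625} = \left(- \frac{95637}{37625}\right) \frac{5476}{81} = - \frac{174569404}{1015875}$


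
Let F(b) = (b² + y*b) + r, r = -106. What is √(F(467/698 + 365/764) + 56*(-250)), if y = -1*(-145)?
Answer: I*√990947039366355/266636 ≈ 118.06*I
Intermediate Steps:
y = 145
F(b) = -106 + b² + 145*b (F(b) = (b² + 145*b) - 106 = -106 + b² + 145*b)
√(F(467/698 + 365/764) + 56*(-250)) = √((-106 + (467/698 + 365/764)² + 145*(467/698 + 365/764)) + 56*(-250)) = √((-106 + (467*(1/698) + 365*(1/764))² + 145*(467*(1/698) + 365*(1/764))) - 14000) = √((-106 + (467/698 + 365/764)² + 145*(467/698 + 365/764)) - 14000) = √((-106 + (305779/266636)² + 145*(305779/266636)) - 14000) = √((-106 + 93500796841/71094756496 + 44337955/266636) - 14000) = √(4379551577645/71094756496 - 14000) = √(-990947039366355/71094756496) = I*√990947039366355/266636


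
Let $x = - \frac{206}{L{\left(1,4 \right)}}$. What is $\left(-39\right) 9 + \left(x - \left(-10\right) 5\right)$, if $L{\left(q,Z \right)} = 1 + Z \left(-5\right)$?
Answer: $- \frac{5513}{19} \approx -290.16$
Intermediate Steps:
$L{\left(q,Z \right)} = 1 - 5 Z$
$x = \frac{206}{19}$ ($x = - \frac{206}{1 - 20} = - \frac{206}{-19} = \left(-206\right) \left(- \frac{1}{19}\right) = \frac{206}{19} \approx 10.842$)
$\left(-39\right) 9 + \left(x - \left(-10\right) 5\right) = \left(-39\right) 9 - \left(- \frac{206}{19} - 50\right) = -351 + \left(\frac{206}{19} - -50\right) = -351 + \left(\frac{206}{19} + 50\right) = -351 + \frac{1156}{19} = - \frac{5513}{19}$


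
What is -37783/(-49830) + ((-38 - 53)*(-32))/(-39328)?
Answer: 41900777/61241070 ≈ 0.68419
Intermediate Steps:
-37783/(-49830) + ((-38 - 53)*(-32))/(-39328) = -37783*(-1/49830) - 91*(-32)*(-1/39328) = 37783/49830 + 2912*(-1/39328) = 37783/49830 - 91/1229 = 41900777/61241070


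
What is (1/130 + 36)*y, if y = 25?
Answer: 23405/26 ≈ 900.19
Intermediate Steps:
(1/130 + 36)*y = (1/130 + 36)*25 = (4681/130)*25 = 23405/26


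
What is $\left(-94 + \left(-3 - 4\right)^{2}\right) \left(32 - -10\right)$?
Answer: $-1890$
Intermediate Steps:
$\left(-94 + \left(-3 - 4\right)^{2}\right) \left(32 - -10\right) = \left(-94 + \left(-7\right)^{2}\right) \left(32 + 10\right) = \left(-94 + 49\right) 42 = \left(-45\right) 42 = -1890$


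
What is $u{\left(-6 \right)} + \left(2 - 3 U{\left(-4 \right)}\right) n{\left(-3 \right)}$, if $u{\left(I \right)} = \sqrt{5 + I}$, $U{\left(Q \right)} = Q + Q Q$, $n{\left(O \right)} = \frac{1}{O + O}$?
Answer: $\frac{17}{3} + i \approx 5.6667 + 1.0 i$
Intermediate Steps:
$n{\left(O \right)} = \frac{1}{2 O}$
$U{\left(Q \right)} = Q + Q^{2}$
$u{\left(-6 \right)} + \left(2 - 3 U{\left(-4 \right)}\right) n{\left(-3 \right)} = \sqrt{5 - 6} + \left(2 - 3 \left(- 4 \left(1 - 4\right)\right)\right) \frac{1}{2 \left(-3\right)} = \sqrt{-1} + \left(2 - 3 \left(\left(-4\right) \left(-3\right)\right)\right) \frac{1}{2} \left(- \frac{1}{3}\right) = i + \left(2 - 36\right) \left(- \frac{1}{6}\right) = i - - \frac{17}{3} = i + \frac{17}{3} = \frac{17}{3} + i$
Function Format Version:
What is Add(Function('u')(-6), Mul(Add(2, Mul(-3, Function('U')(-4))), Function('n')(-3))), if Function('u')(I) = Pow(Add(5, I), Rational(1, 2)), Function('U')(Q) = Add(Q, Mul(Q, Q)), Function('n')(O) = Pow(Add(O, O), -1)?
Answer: Add(Rational(17, 3), I) ≈ Add(5.6667, Mul(1.0000, I))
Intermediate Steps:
Function('n')(O) = Mul(Rational(1, 2), Pow(O, -1)) (Function('n')(O) = Pow(Mul(2, O), -1) = Mul(Rational(1, 2), Pow(O, -1)))
Function('U')(Q) = Add(Q, Pow(Q, 2))
Add(Function('u')(-6), Mul(Add(2, Mul(-3, Function('U')(-4))), Function('n')(-3))) = Add(Pow(Add(5, -6), Rational(1, 2)), Mul(Add(2, Mul(-3, Mul(-4, Add(1, -4)))), Mul(Rational(1, 2), Pow(-3, -1)))) = Add(Pow(-1, Rational(1, 2)), Mul(Add(2, Mul(-3, Mul(-4, -3))), Mul(Rational(1, 2), Rational(-1, 3)))) = Add(I, Mul(Add(2, Mul(-3, 12)), Rational(-1, 6))) = Add(I, Mul(Add(2, -36), Rational(-1, 6))) = Add(I, Mul(-34, Rational(-1, 6))) = Add(I, Rational(17, 3)) = Add(Rational(17, 3), I)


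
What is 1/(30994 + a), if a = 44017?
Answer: 1/75011 ≈ 1.3331e-5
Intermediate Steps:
1/(30994 + a) = 1/(30994 + 44017) = 1/75011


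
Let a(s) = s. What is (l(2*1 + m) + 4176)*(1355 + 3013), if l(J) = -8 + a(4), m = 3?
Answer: 18223296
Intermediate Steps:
l(J) = -4 (l(J) = -8 + 4 = -4)
(l(2*1 + m) + 4176)*(1355 + 3013) = (-4 + 4176)*(1355 + 3013) = 4172*4368 = 18223296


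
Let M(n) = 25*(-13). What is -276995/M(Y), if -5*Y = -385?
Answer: 55399/65 ≈ 852.29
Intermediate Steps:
Y = 77 (Y = -⅕*(-385) = 77)
M(n) = -325
-276995/M(Y) = -276995/(-325) = -276995*(-1/325) = 55399/65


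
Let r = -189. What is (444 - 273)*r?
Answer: -32319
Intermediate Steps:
(444 - 273)*r = (444 - 273)*(-189) = 171*(-189) = -32319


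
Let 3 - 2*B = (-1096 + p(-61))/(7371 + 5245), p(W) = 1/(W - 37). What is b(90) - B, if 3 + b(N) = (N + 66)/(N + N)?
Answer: -136375247/37091040 ≈ -3.6768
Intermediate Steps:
b(N) = -3 + (66 + N)/(2*N) (b(N) = -3 + (N + 66)/(N + N) = -3 + (66 + N)/((2*N)) = -3 + (66 + N)*(1/(2*N)) = -3 + (66 + N)/(2*N))
p(W) = 1/(-37 + W)
B = 3816513/2472736 (B = 3/2 - (-1096 + 1/(-37 - 61))/(2*(7371 + 5245)) = 3/2 - (-1096 + 1/(-98))/(2*12616) = 3/2 - (-1096 - 1/98)/(2*12616) = 3/2 - (-107409)/(196*12616) = 3/2 - ½*(-107409/1236368) = 3/2 + 107409/2472736 = 3816513/2472736 ≈ 1.5434)
b(90) - B = (-5/2 + 33/90) - 1*3816513/2472736 = (-5/2 + 33*(1/90)) - 3816513/2472736 = (-5/2 + 11/30) - 3816513/2472736 = -32/15 - 3816513/2472736 = -136375247/37091040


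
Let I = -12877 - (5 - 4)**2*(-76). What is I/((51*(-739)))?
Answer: 251/739 ≈ 0.33965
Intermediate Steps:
I = -12801 (I = -12877 - 1**2*(-76) = -12877 - (-76) = -12877 - 1*(-76) = -12877 + 76 = -12801)
I/((51*(-739))) = -12801/(51*(-739)) = -12801/(-37689) = -12801*(-1/37689) = 251/739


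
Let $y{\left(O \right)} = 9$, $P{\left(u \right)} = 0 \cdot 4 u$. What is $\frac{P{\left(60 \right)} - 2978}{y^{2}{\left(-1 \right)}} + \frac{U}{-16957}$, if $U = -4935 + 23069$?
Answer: $- \frac{51966800}{1373517} \approx -37.835$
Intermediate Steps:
$P{\left(u \right)} = 0$ ($P{\left(u \right)} = 0 u = 0$)
$U = 18134$
$\frac{P{\left(60 \right)} - 2978}{y^{2}{\left(-1 \right)}} + \frac{U}{-16957} = \frac{0 - 2978}{9^{2}} + \frac{18134}{-16957} = - \frac{2978}{81} + 18134 \left(- \frac{1}{16957}\right) = \left(-2978\right) \frac{1}{81} - \frac{18134}{16957} = - \frac{2978}{81} - \frac{18134}{16957} = - \frac{51966800}{1373517}$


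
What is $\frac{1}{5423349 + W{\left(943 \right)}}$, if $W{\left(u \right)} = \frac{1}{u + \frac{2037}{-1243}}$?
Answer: $\frac{1170112}{6345925746331} \approx 1.8439 \cdot 10^{-7}$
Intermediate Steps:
$W{\left(u \right)} = \frac{1}{- \frac{2037}{1243} + u}$ ($W{\left(u \right)} = \frac{1}{u + 2037 \left(- \frac{1}{1243}\right)} = \frac{1}{u - \frac{2037}{1243}} = \frac{1}{- \frac{2037}{1243} + u}$)
$\frac{1}{5423349 + W{\left(943 \right)}} = \frac{1}{5423349 + \frac{1243}{-2037 + 1243 \cdot 943}} = \frac{1}{5423349 + \frac{1243}{-2037 + 1172149}} = \frac{1}{5423349 + \frac{1243}{1170112}} = \frac{1}{\frac{6345925746331}{1170112}} = \frac{1170112}{6345925746331}$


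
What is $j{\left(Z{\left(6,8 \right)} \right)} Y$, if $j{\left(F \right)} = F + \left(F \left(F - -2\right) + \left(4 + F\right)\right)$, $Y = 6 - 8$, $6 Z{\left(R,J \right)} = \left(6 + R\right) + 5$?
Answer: $- \frac{841}{18} \approx -46.722$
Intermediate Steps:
$Z{\left(R,J \right)} = \frac{11}{6} + \frac{R}{6}$ ($Z{\left(R,J \right)} = \frac{\left(6 + R\right) + 5}{6} = \frac{11 + R}{6} = \frac{11}{6} + \frac{R}{6}$)
$Y = -2$ ($Y = 6 - 8 = -2$)
$j{\left(F \right)} = 4 + 2 F + F \left(2 + F\right)$ ($j{\left(F \right)} = F + \left(F \left(F + \left(-2 + 4\right)\right) + \left(4 + F\right)\right) = F + \left(F \left(F + 2\right) + \left(4 + F\right)\right) = F + \left(F \left(2 + F\right) + \left(4 + F\right)\right) = F + \left(4 + F + F \left(2 + F\right)\right) = 4 + 2 F + F \left(2 + F\right)$)
$j{\left(Z{\left(6,8 \right)} \right)} Y = \left(4 + \left(\frac{11}{6} + \frac{1}{6} \cdot 6\right)^{2} + 4 \left(\frac{11}{6} + \frac{1}{6} \cdot 6\right)\right) \left(-2\right) = \left(4 + \left(\frac{11}{6} + 1\right)^{2} + 4 \left(\frac{11}{6} + 1\right)\right) \left(-2\right) = \left(4 + \left(\frac{17}{6}\right)^{2} + 4 \cdot \frac{17}{6}\right) \left(-2\right) = \left(4 + \frac{289}{36} + \frac{34}{3}\right) \left(-2\right) = \frac{841}{36} \left(-2\right) = - \frac{841}{18}$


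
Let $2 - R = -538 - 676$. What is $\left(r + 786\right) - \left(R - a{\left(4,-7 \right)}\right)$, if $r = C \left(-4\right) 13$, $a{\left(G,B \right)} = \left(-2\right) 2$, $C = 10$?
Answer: $-954$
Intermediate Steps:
$a{\left(G,B \right)} = -4$
$R = 1216$ ($R = 2 - \left(-538 - 676\right) = 2 - -1214 = 2 + 1214 = 1216$)
$r = -520$ ($r = 10 \left(-4\right) 13 = \left(-40\right) 13 = -520$)
$\left(r + 786\right) - \left(R - a{\left(4,-7 \right)}\right) = \left(-520 + 786\right) - 1220 = 266 - 1220 = -954$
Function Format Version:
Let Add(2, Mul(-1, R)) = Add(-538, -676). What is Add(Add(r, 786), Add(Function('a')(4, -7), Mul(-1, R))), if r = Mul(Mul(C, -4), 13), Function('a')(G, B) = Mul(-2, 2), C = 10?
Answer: -954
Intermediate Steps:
Function('a')(G, B) = -4
R = 1216 (R = Add(2, Mul(-1, Add(-538, -676))) = Add(2, Mul(-1, -1214)) = Add(2, 1214) = 1216)
r = -520 (r = Mul(Mul(10, -4), 13) = Mul(-40, 13) = -520)
Add(Add(r, 786), Add(Function('a')(4, -7), Mul(-1, R))) = Add(Add(-520, 786), Add(-4, Mul(-1, 1216))) = Add(266, Add(-4, -1216)) = Add(266, -1220) = -954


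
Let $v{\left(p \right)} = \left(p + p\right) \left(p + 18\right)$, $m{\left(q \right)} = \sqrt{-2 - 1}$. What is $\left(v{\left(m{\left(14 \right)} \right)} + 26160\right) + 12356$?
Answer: $38510 + 36 i \sqrt{3} \approx 38510.0 + 62.354 i$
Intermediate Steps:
$m{\left(q \right)} = i \sqrt{3}$ ($m{\left(q \right)} = \sqrt{-3} = i \sqrt{3}$)
$v{\left(p \right)} = 2 p \left(18 + p\right)$
$\left(v{\left(m{\left(14 \right)} \right)} + 26160\right) + 12356 = \left(2 i \sqrt{3} \left(18 + i \sqrt{3}\right) + 26160\right) + 12356 = \left(26160 + 2 i \sqrt{3} \left(18 + i \sqrt{3}\right)\right) + 12356 = 38516 + 2 i \sqrt{3} \left(18 + i \sqrt{3}\right)$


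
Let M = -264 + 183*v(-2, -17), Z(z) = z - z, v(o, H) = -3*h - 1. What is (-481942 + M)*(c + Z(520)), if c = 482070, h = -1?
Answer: -232280608800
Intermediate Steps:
v(o, H) = 2 (v(o, H) = -3*(-1) - 1 = 3 - 1 = 2)
Z(z) = 0
M = 102 (M = -264 + 183*2 = -264 + 366 = 102)
(-481942 + M)*(c + Z(520)) = (-481942 + 102)*(482070 + 0) = -481840*482070 = -232280608800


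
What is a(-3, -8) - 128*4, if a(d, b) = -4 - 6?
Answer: -522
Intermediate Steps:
a(d, b) = -10
a(-3, -8) - 128*4 = -10 - 128*4 = -10 - 512 = -522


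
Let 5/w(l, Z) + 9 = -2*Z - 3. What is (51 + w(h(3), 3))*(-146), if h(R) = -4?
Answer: -66649/9 ≈ -7405.4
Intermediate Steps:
w(l, Z) = 5/(-12 - 2*Z) (w(l, Z) = 5/(-9 + (-2*Z - 3)) = 5/(-9 + (-3 - 2*Z)) = 5/(-12 - 2*Z))
(51 + w(h(3), 3))*(-146) = (51 - 5/(12 + 2*3))*(-146) = (51 - 5/(12 + 6))*(-146) = (51 - 5/18)*(-146) = (913/18)*(-146) = -66649/9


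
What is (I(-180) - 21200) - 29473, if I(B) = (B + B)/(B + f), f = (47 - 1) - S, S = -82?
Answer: -658659/13 ≈ -50666.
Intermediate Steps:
f = 128 (f = (47 - 1) - 1*(-82) = 46 + 82 = 128)
I(B) = 2*B/(128 + B) (I(B) = (B + B)/(B + 128) = (2*B)/(128 + B) = 2*B/(128 + B))
(I(-180) - 21200) - 29473 = (2*(-180)/(128 - 180) - 21200) - 29473 = (2*(-180)/(-52) - 21200) - 29473 = (2*(-180)*(-1/52) - 21200) - 29473 = (90/13 - 21200) - 29473 = -275510/13 - 29473 = -658659/13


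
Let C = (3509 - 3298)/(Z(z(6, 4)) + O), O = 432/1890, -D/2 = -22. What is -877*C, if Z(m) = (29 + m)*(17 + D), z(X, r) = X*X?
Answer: -6476645/138783 ≈ -46.667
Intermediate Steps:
D = 44 (D = -2*(-22) = 44)
z(X, r) = X**2
Z(m) = 1769 + 61*m (Z(m) = (29 + m)*(17 + 44) = (29 + m)*61 = 1769 + 61*m)
O = 8/35 (O = 432*(1/1890) = 8/35 ≈ 0.22857)
C = 7385/138783 (C = (3509 - 3298)/((1769 + 61*6**2) + 8/35) = 211/((1769 + 61*36) + 8/35) = 211/((1769 + 2196) + 8/35) = 211/(3965 + 8/35) = 211/(138783/35) = 211*(35/138783) = 7385/138783 ≈ 0.053213)
-877*C = -877*7385/138783 = -6476645/138783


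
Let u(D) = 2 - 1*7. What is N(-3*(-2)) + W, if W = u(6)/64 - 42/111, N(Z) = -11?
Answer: -27129/2368 ≈ -11.456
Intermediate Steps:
u(D) = -5 (u(D) = 2 - 7 = -5)
W = -1081/2368 (W = -5/64 - 42/111 = -5*1/64 - 42*1/111 = -5/64 - 14/37 = -1081/2368 ≈ -0.45650)
N(-3*(-2)) + W = -11 - 1081/2368 = -27129/2368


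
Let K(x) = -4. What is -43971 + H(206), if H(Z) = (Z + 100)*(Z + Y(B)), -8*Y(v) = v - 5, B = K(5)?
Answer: 77637/4 ≈ 19409.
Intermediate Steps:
B = -4
Y(v) = 5/8 - v/8 (Y(v) = -(v - 5)/8 = -(-5 + v)/8 = 5/8 - v/8)
H(Z) = (100 + Z)*(9/8 + Z) (H(Z) = (Z + 100)*(Z + (5/8 - 1/8*(-4))) = (100 + Z)*(Z + (5/8 + 1/2)) = (100 + Z)*(Z + 9/8) = (100 + Z)*(9/8 + Z))
-43971 + H(206) = -43971 + (225/2 + 206**2 + (809/8)*206) = -43971 + (225/2 + 42436 + 83327/4) = -43971 + 253521/4 = 77637/4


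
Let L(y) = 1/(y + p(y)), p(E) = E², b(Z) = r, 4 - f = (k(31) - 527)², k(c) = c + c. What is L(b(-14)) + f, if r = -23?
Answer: -109407825/506 ≈ -2.1622e+5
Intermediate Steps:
k(c) = 2*c
f = -216221 (f = 4 - (2*31 - 527)² = 4 - (62 - 527)² = 4 - 1*(-465)² = 4 - 1*216225 = 4 - 216225 = -216221)
b(Z) = -23
L(y) = 1/(y + y²)
L(b(-14)) + f = 1/((-23)*(1 - 23)) - 216221 = -1/23/(-22) - 216221 = -1/23*(-1/22) - 216221 = 1/506 - 216221 = -109407825/506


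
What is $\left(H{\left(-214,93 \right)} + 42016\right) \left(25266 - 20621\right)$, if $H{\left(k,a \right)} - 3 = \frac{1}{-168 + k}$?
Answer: $\frac{74558088765}{382} \approx 1.9518 \cdot 10^{8}$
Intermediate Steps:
$H{\left(k,a \right)} = 3 + \frac{1}{-168 + k}$
$\left(H{\left(-214,93 \right)} + 42016\right) \left(25266 - 20621\right) = \left(\frac{-503 + 3 \left(-214\right)}{-168 - 214} + 42016\right) \left(25266 - 20621\right) = \left(\frac{-503 - 642}{-382} + 42016\right) 4645 = \left(\left(- \frac{1}{382}\right) \left(-1145\right) + 42016\right) 4645 = \left(\frac{1145}{382} + 42016\right) 4645 = \frac{16051257}{382} \cdot 4645 = \frac{74558088765}{382}$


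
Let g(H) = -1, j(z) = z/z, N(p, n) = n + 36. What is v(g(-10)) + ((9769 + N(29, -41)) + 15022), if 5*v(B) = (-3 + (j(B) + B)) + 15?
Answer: 123942/5 ≈ 24788.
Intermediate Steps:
N(p, n) = 36 + n
j(z) = 1
v(B) = 13/5 + B/5 (v(B) = ((-3 + (1 + B)) + 15)/5 = ((-2 + B) + 15)/5 = (13 + B)/5 = 13/5 + B/5)
v(g(-10)) + ((9769 + N(29, -41)) + 15022) = (13/5 + (⅕)*(-1)) + ((9769 + (36 - 41)) + 15022) = (13/5 - ⅕) + ((9769 - 5) + 15022) = 12/5 + (9764 + 15022) = 12/5 + 24786 = 123942/5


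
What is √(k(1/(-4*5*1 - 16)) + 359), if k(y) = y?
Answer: √12923/6 ≈ 18.947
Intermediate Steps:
√(k(1/(-4*5*1 - 16)) + 359) = √(1/(-4*5*1 - 16) + 359) = √(1/(-20*1 - 16) + 359) = √(1/(-20 - 16) + 359) = √(1/(-36) + 359) = √(-1/36 + 359) = √(12923/36) = √12923/6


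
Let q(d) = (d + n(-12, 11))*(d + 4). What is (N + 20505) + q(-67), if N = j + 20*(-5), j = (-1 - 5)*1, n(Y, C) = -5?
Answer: 24935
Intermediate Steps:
j = -6 (j = -6*1 = -6)
q(d) = (-5 + d)*(4 + d) (q(d) = (d - 5)*(d + 4) = (-5 + d)*(4 + d))
N = -106 (N = -6 + 20*(-5) = -6 - 100 = -106)
(N + 20505) + q(-67) = (-106 + 20505) + (-20 + (-67)**2 - 1*(-67)) = 20399 + (-20 + 4489 + 67) = 20399 + 4536 = 24935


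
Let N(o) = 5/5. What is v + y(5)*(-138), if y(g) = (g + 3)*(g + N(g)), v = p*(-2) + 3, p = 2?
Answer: -6625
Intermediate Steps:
v = -1 (v = 2*(-2) + 3 = -4 + 3 = -1)
N(o) = 1 (N(o) = 5*(1/5) = 1)
y(g) = (1 + g)*(3 + g) (y(g) = (g + 3)*(g + 1) = (3 + g)*(1 + g) = (1 + g)*(3 + g))
v + y(5)*(-138) = -1 + (3 + 5**2 + 4*5)*(-138) = -1 + (3 + 25 + 20)*(-138) = -1 + 48*(-138) = -1 - 6624 = -6625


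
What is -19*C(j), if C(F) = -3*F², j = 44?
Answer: 110352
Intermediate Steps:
-19*C(j) = -(-57)*44² = -(-57)*1936 = -19*(-5808) = 110352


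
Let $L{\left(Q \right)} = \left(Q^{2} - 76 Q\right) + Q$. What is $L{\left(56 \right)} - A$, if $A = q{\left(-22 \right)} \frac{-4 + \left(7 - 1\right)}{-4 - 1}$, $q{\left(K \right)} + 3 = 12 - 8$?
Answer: $- \frac{5318}{5} \approx -1063.6$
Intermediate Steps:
$L{\left(Q \right)} = Q^{2} - 75 Q$
$q{\left(K \right)} = 1$ ($q{\left(K \right)} = -3 + \left(12 - 8\right) = -3 + 4 = 1$)
$A = - \frac{2}{5}$ ($A = 1 \frac{-4 + \left(7 - 1\right)}{-4 - 1} = 1 \frac{-4 + 6}{-5} = 1 \cdot 2 \left(- \frac{1}{5}\right) = 1 \left(- \frac{2}{5}\right) = - \frac{2}{5} \approx -0.4$)
$L{\left(56 \right)} - A = 56 \left(-75 + 56\right) - - \frac{2}{5} = 56 \left(-19\right) + \frac{2}{5} = -1064 + \frac{2}{5} = - \frac{5318}{5}$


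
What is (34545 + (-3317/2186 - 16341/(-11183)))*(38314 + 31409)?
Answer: 58880167806945375/24446038 ≈ 2.4086e+9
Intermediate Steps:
(34545 + (-3317/2186 - 16341/(-11183)))*(38314 + 31409) = (34545 + (-3317*1/2186 - 16341*(-1/11183)))*69723 = (34545 + (-3317/2186 + 16341/11183))*69723 = (34545 - 1372585/24446038)*69723 = (844487010125/24446038)*69723 = 58880167806945375/24446038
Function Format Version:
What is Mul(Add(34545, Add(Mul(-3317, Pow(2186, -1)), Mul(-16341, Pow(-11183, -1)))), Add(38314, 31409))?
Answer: Rational(58880167806945375, 24446038) ≈ 2.4086e+9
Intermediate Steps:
Mul(Add(34545, Add(Mul(-3317, Pow(2186, -1)), Mul(-16341, Pow(-11183, -1)))), Add(38314, 31409)) = Mul(Add(34545, Add(Mul(-3317, Rational(1, 2186)), Mul(-16341, Rational(-1, 11183)))), 69723) = Mul(Add(34545, Add(Rational(-3317, 2186), Rational(16341, 11183))), 69723) = Mul(Add(34545, Rational(-1372585, 24446038)), 69723) = Mul(Rational(844487010125, 24446038), 69723) = Rational(58880167806945375, 24446038)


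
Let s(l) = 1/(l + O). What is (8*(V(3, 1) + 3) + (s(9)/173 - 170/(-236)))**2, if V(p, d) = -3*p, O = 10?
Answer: 336284261183025/150440033956 ≈ 2235.3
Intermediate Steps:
s(l) = 1/(10 + l) (s(l) = 1/(l + 10) = 1/(10 + l))
(8*(V(3, 1) + 3) + (s(9)/173 - 170/(-236)))**2 = (8*(-3*3 + 3) + (1/((10 + 9)*173) - 170/(-236)))**2 = (8*(-9 + 3) + ((1/173)/19 - 170*(-1/236)))**2 = (8*(-6) + ((1/19)*(1/173) + 85/118))**2 = (-48 + (1/3287 + 85/118))**2 = (-48 + 279513/387866)**2 = (-18338055/387866)**2 = 336284261183025/150440033956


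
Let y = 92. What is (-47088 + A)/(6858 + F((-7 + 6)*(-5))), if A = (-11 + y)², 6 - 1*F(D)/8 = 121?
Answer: -40527/5938 ≈ -6.8250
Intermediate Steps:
F(D) = -920 (F(D) = 48 - 8*121 = 48 - 968 = -920)
A = 6561 (A = (-11 + 92)² = 81² = 6561)
(-47088 + A)/(6858 + F((-7 + 6)*(-5))) = (-47088 + 6561)/(6858 - 920) = -40527/5938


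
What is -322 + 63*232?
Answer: 14294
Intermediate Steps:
-322 + 63*232 = -322 + 14616 = 14294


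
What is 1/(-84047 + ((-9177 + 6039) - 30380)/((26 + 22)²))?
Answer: -1152/96838903 ≈ -1.1896e-5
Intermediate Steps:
1/(-84047 + ((-9177 + 6039) - 30380)/((26 + 22)²)) = 1/(-84047 + (-3138 - 30380)/(48²)) = 1/(-84047 - 33518/2304) = 1/(-84047 - 33518*1/2304) = 1/(-84047 - 16759/1152) = 1/(-96838903/1152) = -1152/96838903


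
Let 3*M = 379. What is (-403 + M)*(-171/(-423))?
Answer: -15770/141 ≈ -111.84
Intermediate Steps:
M = 379/3 (M = (⅓)*379 = 379/3 ≈ 126.33)
(-403 + M)*(-171/(-423)) = (-403 + 379/3)*(-171/(-423)) = -(-47310)*(-1)/423 = -830/3*19/47 = -15770/141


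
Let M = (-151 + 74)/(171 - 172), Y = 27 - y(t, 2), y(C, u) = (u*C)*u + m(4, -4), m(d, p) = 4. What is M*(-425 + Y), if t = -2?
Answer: -30338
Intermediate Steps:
y(C, u) = 4 + C*u² (y(C, u) = (u*C)*u + 4 = (C*u)*u + 4 = C*u² + 4 = 4 + C*u²)
Y = 31 (Y = 27 - (4 - 2*2²) = 27 - (4 - 2*4) = 27 - (4 - 8) = 27 - 1*(-4) = 27 + 4 = 31)
M = 77 (M = -77/(-1) = -77*(-1) = 77)
M*(-425 + Y) = 77*(-425 + 31) = 77*(-394) = -30338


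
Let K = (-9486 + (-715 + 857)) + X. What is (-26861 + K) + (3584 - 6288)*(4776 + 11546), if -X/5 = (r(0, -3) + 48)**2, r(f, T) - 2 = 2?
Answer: -44184413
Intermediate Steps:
r(f, T) = 4 (r(f, T) = 2 + 2 = 4)
X = -13520 (X = -5*(4 + 48)**2 = -5*52**2 = -5*2704 = -13520)
K = -22864 (K = (-9486 + (-715 + 857)) - 13520 = (-9486 + 142) - 13520 = -9344 - 13520 = -22864)
(-26861 + K) + (3584 - 6288)*(4776 + 11546) = (-26861 - 22864) + (3584 - 6288)*(4776 + 11546) = -49725 - 2704*16322 = -49725 - 44134688 = -44184413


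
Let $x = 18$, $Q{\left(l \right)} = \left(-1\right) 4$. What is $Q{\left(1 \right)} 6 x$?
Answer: $-432$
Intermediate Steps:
$Q{\left(l \right)} = -4$
$Q{\left(1 \right)} 6 x = \left(-4\right) 6 \cdot 18 = \left(-24\right) 18 = -432$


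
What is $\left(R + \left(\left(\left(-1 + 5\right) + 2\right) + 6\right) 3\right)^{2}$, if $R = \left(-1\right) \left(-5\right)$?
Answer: $1681$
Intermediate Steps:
$R = 5$
$\left(R + \left(\left(\left(-1 + 5\right) + 2\right) + 6\right) 3\right)^{2} = \left(5 + \left(\left(\left(-1 + 5\right) + 2\right) + 6\right) 3\right)^{2} = \left(5 + \left(\left(4 + 2\right) + 6\right) 3\right)^{2} = \left(5 + \left(6 + 6\right) 3\right)^{2} = \left(5 + 12 \cdot 3\right)^{2} = \left(5 + 36\right)^{2} = 41^{2} = 1681$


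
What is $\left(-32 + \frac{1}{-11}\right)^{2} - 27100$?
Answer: $- \frac{3154491}{121} \approx -26070.0$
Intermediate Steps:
$\left(-32 + \frac{1}{-11}\right)^{2} - 27100 = \left(-32 - \frac{1}{11}\right)^{2} - 27100 = \left(- \frac{353}{11}\right)^{2} - 27100 = \frac{124609}{121} - 27100 = - \frac{3154491}{121}$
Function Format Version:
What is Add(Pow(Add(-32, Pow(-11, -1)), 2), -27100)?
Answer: Rational(-3154491, 121) ≈ -26070.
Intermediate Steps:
Add(Pow(Add(-32, Pow(-11, -1)), 2), -27100) = Add(Pow(Add(-32, Rational(-1, 11)), 2), -27100) = Add(Pow(Rational(-353, 11), 2), -27100) = Add(Rational(124609, 121), -27100) = Rational(-3154491, 121)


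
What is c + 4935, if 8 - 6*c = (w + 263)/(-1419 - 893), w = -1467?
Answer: 5706301/1156 ≈ 4936.3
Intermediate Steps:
c = 1441/1156 (c = 4/3 - (-1467 + 263)/(6*(-1419 - 893)) = 4/3 - (-602)/(3*(-2312)) = 4/3 - (-602)*(-1)/(3*2312) = 4/3 - 1/6*301/578 = 4/3 - 301/3468 = 1441/1156 ≈ 1.2465)
c + 4935 = 1441/1156 + 4935 = 5706301/1156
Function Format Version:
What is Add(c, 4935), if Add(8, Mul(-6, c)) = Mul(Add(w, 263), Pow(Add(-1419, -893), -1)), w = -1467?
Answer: Rational(5706301, 1156) ≈ 4936.3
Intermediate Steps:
c = Rational(1441, 1156) (c = Add(Rational(4, 3), Mul(Rational(-1, 6), Mul(Add(-1467, 263), Pow(Add(-1419, -893), -1)))) = Add(Rational(4, 3), Mul(Rational(-1, 6), Mul(-1204, Pow(-2312, -1)))) = Add(Rational(4, 3), Mul(Rational(-1, 6), Mul(-1204, Rational(-1, 2312)))) = Add(Rational(4, 3), Mul(Rational(-1, 6), Rational(301, 578))) = Add(Rational(4, 3), Rational(-301, 3468)) = Rational(1441, 1156) ≈ 1.2465)
Add(c, 4935) = Add(Rational(1441, 1156), 4935) = Rational(5706301, 1156)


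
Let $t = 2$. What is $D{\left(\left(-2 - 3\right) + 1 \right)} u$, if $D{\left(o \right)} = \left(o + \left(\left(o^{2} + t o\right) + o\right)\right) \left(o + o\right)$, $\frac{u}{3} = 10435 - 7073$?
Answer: $0$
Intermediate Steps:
$u = 10086$ ($u = 3 \left(10435 - 7073\right) = 3 \cdot 3362 = 10086$)
$D{\left(o \right)} = 2 o \left(o^{2} + 4 o\right)$ ($D{\left(o \right)} = \left(o + \left(\left(o^{2} + 2 o\right) + o\right)\right) \left(o + o\right) = \left(o + \left(o^{2} + 3 o\right)\right) 2 o = \left(o^{2} + 4 o\right) 2 o = 2 o \left(o^{2} + 4 o\right)$)
$D{\left(\left(-2 - 3\right) + 1 \right)} u = 2 \left(\left(-2 - 3\right) + 1\right)^{2} \left(4 + \left(\left(-2 - 3\right) + 1\right)\right) 10086 = 2 \left(-5 + 1\right)^{2} \left(4 + \left(-5 + 1\right)\right) 10086 = 2 \left(-4\right)^{2} \left(4 - 4\right) 10086 = 2 \cdot 16 \cdot 0 \cdot 10086 = 0 \cdot 10086 = 0$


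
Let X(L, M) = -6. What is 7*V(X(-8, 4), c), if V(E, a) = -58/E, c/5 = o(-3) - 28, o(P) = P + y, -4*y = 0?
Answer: 203/3 ≈ 67.667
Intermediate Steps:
y = 0 (y = -1/4*0 = 0)
o(P) = P (o(P) = P + 0 = P)
c = -155 (c = 5*(-3 - 28) = 5*(-31) = -155)
7*V(X(-8, 4), c) = 7*(-58/(-6)) = 7*(-58*(-1/6)) = 7*(29/3) = 203/3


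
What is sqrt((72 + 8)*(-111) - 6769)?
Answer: I*sqrt(15649) ≈ 125.1*I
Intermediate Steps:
sqrt((72 + 8)*(-111) - 6769) = sqrt(80*(-111) - 6769) = sqrt(-8880 - 6769) = sqrt(-15649) = I*sqrt(15649)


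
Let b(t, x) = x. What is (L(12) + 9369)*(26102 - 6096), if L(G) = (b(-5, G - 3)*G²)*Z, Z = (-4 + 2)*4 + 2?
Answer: 31869558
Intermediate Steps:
Z = -6 (Z = -2*4 + 2 = -8 + 2 = -6)
L(G) = -6*G²*(-3 + G) (L(G) = ((G - 3)*G²)*(-6) = ((-3 + G)*G²)*(-6) = (G²*(-3 + G))*(-6) = -6*G²*(-3 + G))
(L(12) + 9369)*(26102 - 6096) = (6*12²*(3 - 1*12) + 9369)*(26102 - 6096) = (6*144*(3 - 12) + 9369)*20006 = (6*144*(-9) + 9369)*20006 = (-7776 + 9369)*20006 = 1593*20006 = 31869558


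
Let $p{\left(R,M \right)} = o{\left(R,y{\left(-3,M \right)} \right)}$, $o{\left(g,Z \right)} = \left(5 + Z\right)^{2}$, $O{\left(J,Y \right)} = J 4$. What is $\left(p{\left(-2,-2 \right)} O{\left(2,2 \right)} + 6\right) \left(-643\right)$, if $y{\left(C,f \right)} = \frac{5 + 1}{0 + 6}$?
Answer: $-189042$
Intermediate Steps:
$O{\left(J,Y \right)} = 4 J$
$y{\left(C,f \right)} = 1$ ($y{\left(C,f \right)} = \frac{6}{6} = 6 \cdot \frac{1}{6} = 1$)
$p{\left(R,M \right)} = 36$ ($p{\left(R,M \right)} = \left(5 + 1\right)^{2} = 6^{2} = 36$)
$\left(p{\left(-2,-2 \right)} O{\left(2,2 \right)} + 6\right) \left(-643\right) = \left(36 \cdot 4 \cdot 2 + 6\right) \left(-643\right) = \left(36 \cdot 8 + 6\right) \left(-643\right) = \left(288 + 6\right) \left(-643\right) = 294 \left(-643\right) = -189042$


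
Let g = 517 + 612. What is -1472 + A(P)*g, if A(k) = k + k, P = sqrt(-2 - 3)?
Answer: -1472 + 2258*I*sqrt(5) ≈ -1472.0 + 5049.0*I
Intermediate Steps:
g = 1129
P = I*sqrt(5) (P = sqrt(-5) = I*sqrt(5) ≈ 2.2361*I)
A(k) = 2*k
-1472 + A(P)*g = -1472 + (2*(I*sqrt(5)))*1129 = -1472 + (2*I*sqrt(5))*1129 = -1472 + 2258*I*sqrt(5)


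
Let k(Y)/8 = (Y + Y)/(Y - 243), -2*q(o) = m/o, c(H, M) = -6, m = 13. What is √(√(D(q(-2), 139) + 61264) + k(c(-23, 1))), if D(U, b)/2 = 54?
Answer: √(2656 + 13778*√15343)/83 ≈ 15.752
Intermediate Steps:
q(o) = -13/(2*o)
D(U, b) = 108 (D(U, b) = 2*54 = 108)
k(Y) = 16*Y/(-243 + Y) (k(Y) = 8*((Y + Y)/(Y - 243)) = 8*((2*Y)/(-243 + Y)) = 8*(2*Y/(-243 + Y)) = 16*Y/(-243 + Y))
√(√(D(q(-2), 139) + 61264) + k(c(-23, 1))) = √(√(108 + 61264) + 16*(-6)/(-243 - 6)) = √(√61372 + 16*(-6)/(-249)) = √(2*√15343 + 16*(-6)*(-1/249)) = √(2*√15343 + 32/83) = √(32/83 + 2*√15343)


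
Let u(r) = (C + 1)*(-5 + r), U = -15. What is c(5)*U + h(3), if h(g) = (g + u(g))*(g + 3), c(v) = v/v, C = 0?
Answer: -9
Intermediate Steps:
u(r) = -5 + r (u(r) = (0 + 1)*(-5 + r) = 1*(-5 + r) = -5 + r)
c(v) = 1
h(g) = (-5 + 2*g)*(3 + g) (h(g) = (g + (-5 + g))*(g + 3) = (-5 + 2*g)*(3 + g))
c(5)*U + h(3) = 1*(-15) + (-15 + 3 + 2*3²) = -15 + (-15 + 3 + 2*9) = -15 + (-15 + 3 + 18) = -15 + 6 = -9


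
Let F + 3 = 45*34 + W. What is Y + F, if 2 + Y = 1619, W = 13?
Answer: 3157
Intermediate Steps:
Y = 1617 (Y = -2 + 1619 = 1617)
F = 1540 (F = -3 + (45*34 + 13) = -3 + (1530 + 13) = -3 + 1543 = 1540)
Y + F = 1617 + 1540 = 3157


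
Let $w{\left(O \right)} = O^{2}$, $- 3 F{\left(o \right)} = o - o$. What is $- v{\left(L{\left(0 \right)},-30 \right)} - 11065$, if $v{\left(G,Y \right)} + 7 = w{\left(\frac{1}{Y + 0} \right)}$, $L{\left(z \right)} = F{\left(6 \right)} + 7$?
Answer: $- \frac{9952201}{900} \approx -11058.0$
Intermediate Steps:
$F{\left(o \right)} = 0$ ($F{\left(o \right)} = - \frac{o - o}{3} = \left(- \frac{1}{3}\right) 0 = 0$)
$L{\left(z \right)} = 7$ ($L{\left(z \right)} = 0 + 7 = 7$)
$v{\left(G,Y \right)} = -7 + \frac{1}{Y^{2}}$ ($v{\left(G,Y \right)} = -7 + \left(\frac{1}{Y + 0}\right)^{2} = -7 + \left(\frac{1}{Y}\right)^{2} = -7 + \frac{1}{Y^{2}}$)
$- v{\left(L{\left(0 \right)},-30 \right)} - 11065 = - (-7 + \frac{1}{900}) - 11065 = \left(-1\right) \left(- \frac{6299}{900}\right) - 11065 = \frac{6299}{900} - 11065 = - \frac{9952201}{900}$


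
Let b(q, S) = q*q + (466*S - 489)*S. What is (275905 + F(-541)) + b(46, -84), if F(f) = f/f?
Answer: 3607194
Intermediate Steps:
F(f) = 1
b(q, S) = q² + S*(-489 + 466*S) (b(q, S) = q² + (-489 + 466*S)*S = q² + S*(-489 + 466*S))
(275905 + F(-541)) + b(46, -84) = (275905 + 1) + (46² - 489*(-84) + 466*(-84)²) = 275906 + (2116 + 41076 + 466*7056) = 275906 + (2116 + 41076 + 3288096) = 275906 + 3331288 = 3607194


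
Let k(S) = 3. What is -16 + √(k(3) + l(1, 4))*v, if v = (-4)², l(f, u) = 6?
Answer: 32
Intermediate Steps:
v = 16
-16 + √(k(3) + l(1, 4))*v = -16 + √(3 + 6)*16 = -16 + √9*16 = -16 + 3*16 = -16 + 48 = 32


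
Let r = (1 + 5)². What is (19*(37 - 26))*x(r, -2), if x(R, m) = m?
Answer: -418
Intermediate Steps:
r = 36 (r = 6² = 36)
(19*(37 - 26))*x(r, -2) = (19*(37 - 26))*(-2) = (19*11)*(-2) = 209*(-2) = -418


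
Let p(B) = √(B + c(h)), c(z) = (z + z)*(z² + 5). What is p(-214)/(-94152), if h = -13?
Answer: -I*√4738/94152 ≈ -0.00073109*I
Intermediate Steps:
c(z) = 2*z*(5 + z²) (c(z) = (2*z)*(5 + z²) = 2*z*(5 + z²))
p(B) = √(-4524 + B) (p(B) = √(B + 2*(-13)*(5 + (-13)²)) = √(B + 2*(-13)*(5 + 169)) = √(B + 2*(-13)*174) = √(B - 4524) = √(-4524 + B))
p(-214)/(-94152) = √(-4524 - 214)/(-94152) = √(-4738)*(-1/94152) = (I*√4738)*(-1/94152) = -I*√4738/94152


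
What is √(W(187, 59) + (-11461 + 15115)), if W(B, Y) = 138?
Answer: 4*√237 ≈ 61.579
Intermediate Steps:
√(W(187, 59) + (-11461 + 15115)) = √(138 + (-11461 + 15115)) = √(138 + 3654) = √3792 = 4*√237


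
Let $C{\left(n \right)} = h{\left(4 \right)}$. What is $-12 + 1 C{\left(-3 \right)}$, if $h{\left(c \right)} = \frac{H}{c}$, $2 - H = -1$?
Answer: $- \frac{45}{4} \approx -11.25$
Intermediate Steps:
$H = 3$ ($H = 2 - -1 = 2 + 1 = 3$)
$h{\left(c \right)} = \frac{3}{c}$
$C{\left(n \right)} = \frac{3}{4}$
$-12 + 1 C{\left(-3 \right)} = -12 + 1 \cdot \frac{3}{4} = -12 + \frac{3}{4} = - \frac{45}{4}$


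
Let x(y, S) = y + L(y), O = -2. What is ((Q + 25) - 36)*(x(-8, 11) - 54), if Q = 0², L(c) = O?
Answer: 704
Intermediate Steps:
L(c) = -2
Q = 0
x(y, S) = -2 + y (x(y, S) = y - 2 = -2 + y)
((Q + 25) - 36)*(x(-8, 11) - 54) = ((0 + 25) - 36)*((-2 - 8) - 54) = (25 - 36)*(-10 - 54) = -11*(-64) = 704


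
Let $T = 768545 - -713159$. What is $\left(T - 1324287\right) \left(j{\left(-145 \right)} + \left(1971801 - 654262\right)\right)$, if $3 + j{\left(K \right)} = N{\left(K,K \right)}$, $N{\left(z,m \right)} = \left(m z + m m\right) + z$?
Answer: $213999123897$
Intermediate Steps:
$T = 1481704$ ($T = 768545 + 713159 = 1481704$)
$N{\left(z,m \right)} = z + m^{2} + m z$ ($N{\left(z,m \right)} = \left(m z + m^{2}\right) + z = \left(m^{2} + m z\right) + z = z + m^{2} + m z$)
$j{\left(K \right)} = -3 + K + 2 K^{2}$ ($j{\left(K \right)} = -3 + \left(K + K^{2} + K K\right) = -3 + \left(K + K^{2} + K^{2}\right) = -3 + \left(K + 2 K^{2}\right) = -3 + K + 2 K^{2}$)
$\left(T - 1324287\right) \left(j{\left(-145 \right)} + \left(1971801 - 654262\right)\right) = \left(1481704 - 1324287\right) \left(\left(-3 - 145 + 2 \left(-145\right)^{2}\right) + \left(1971801 - 654262\right)\right) = 157417 \left(\left(-3 - 145 + 2 \cdot 21025\right) + 1317539\right) = 157417 \left(\left(-3 - 145 + 42050\right) + 1317539\right) = 157417 \left(41902 + 1317539\right) = 157417 \cdot 1359441 = 213999123897$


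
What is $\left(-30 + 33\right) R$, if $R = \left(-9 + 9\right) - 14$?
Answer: $-42$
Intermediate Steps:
$R = -14$ ($R = 0 - 14 = -14$)
$\left(-30 + 33\right) R = \left(-30 + 33\right) \left(-14\right) = 3 \left(-14\right) = -42$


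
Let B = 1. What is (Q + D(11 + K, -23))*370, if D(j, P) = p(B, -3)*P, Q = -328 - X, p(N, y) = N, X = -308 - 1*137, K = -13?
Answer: 34780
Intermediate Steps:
X = -445 (X = -308 - 137 = -445)
Q = 117 (Q = -328 - 1*(-445) = -328 + 445 = 117)
D(j, P) = P (D(j, P) = 1*P = P)
(Q + D(11 + K, -23))*370 = (117 - 23)*370 = 94*370 = 34780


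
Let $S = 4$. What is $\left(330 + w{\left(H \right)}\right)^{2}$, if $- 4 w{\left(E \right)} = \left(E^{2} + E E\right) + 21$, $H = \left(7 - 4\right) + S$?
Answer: $\frac{1442401}{16} \approx 90150.0$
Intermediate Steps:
$H = 7$ ($H = \left(7 - 4\right) + 4 = 3 + 4 = 7$)
$w{\left(E \right)} = - \frac{21}{4} - \frac{E^{2}}{2}$ ($w{\left(E \right)} = - \frac{\left(E^{2} + E E\right) + 21}{4} = - \frac{\left(E^{2} + E^{2}\right) + 21}{4} = - \frac{2 E^{2} + 21}{4} = - \frac{21 + 2 E^{2}}{4} = - \frac{21}{4} - \frac{E^{2}}{2}$)
$\left(330 + w{\left(H \right)}\right)^{2} = \left(330 - \left(\frac{21}{4} + \frac{7^{2}}{2}\right)\right)^{2} = \left(330 - \frac{119}{4}\right)^{2} = \left(\frac{1201}{4}\right)^{2} = \frac{1442401}{16}$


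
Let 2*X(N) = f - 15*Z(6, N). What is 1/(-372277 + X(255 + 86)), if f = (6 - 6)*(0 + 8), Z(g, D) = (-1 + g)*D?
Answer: -2/770129 ≈ -2.5970e-6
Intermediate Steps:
Z(g, D) = D*(-1 + g)
f = 0 (f = 0*8 = 0)
X(N) = -75*N/2 (X(N) = (0 - 15*N*(-1 + 6))/2 = (0 - 15*N*5)/2 = (0 - 75*N)/2 = (-75*N)/2 = -75*N/2)
1/(-372277 + X(255 + 86)) = 1/(-372277 - 75*(255 + 86)/2) = 1/(-372277 - 75/2*341) = 1/(-372277 - 25575/2) = 1/(-770129/2) = -2/770129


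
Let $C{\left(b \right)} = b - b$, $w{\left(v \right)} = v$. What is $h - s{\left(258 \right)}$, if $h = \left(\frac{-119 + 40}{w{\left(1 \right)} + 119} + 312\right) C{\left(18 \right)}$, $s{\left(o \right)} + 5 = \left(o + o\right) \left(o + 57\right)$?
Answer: $-162535$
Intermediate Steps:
$C{\left(b \right)} = 0$
$s{\left(o \right)} = -5 + 2 o \left(57 + o\right)$ ($s{\left(o \right)} = -5 + \left(o + o\right) \left(o + 57\right) = -5 + 2 o \left(57 + o\right)$)
$h = 0$ ($h = \left(\frac{-119 + 40}{1 + 119} + 312\right) 0 = \left(- \frac{79}{120} + 312\right) 0 = \frac{37361}{120} \cdot 0 = 0$)
$h - s{\left(258 \right)} = 0 - \left(-5 + 2 \cdot 258^{2} + 114 \cdot 258\right) = 0 - \left(-5 + 2 \cdot 66564 + 29412\right) = 0 - \left(-5 + 133128 + 29412\right) = 0 - 162535 = -162535$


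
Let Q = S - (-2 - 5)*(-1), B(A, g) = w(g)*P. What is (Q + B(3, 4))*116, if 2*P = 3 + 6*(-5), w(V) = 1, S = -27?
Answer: -5510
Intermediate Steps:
P = -27/2 (P = (3 + 6*(-5))/2 = (3 - 30)/2 = (1/2)*(-27) = -27/2 ≈ -13.500)
B(A, g) = -27/2 (B(A, g) = 1*(-27/2) = -27/2)
Q = -34 (Q = -27 - (-2 - 5)*(-1) = -27 - (-7)*(-1) = -27 - 1*7 = -27 - 7 = -34)
(Q + B(3, 4))*116 = (-34 - 27/2)*116 = -95/2*116 = -5510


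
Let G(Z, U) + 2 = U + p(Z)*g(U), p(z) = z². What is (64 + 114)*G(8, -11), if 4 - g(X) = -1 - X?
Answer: -70666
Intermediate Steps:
g(X) = 5 + X (g(X) = 4 - (-1 - X) = 4 + (1 + X) = 5 + X)
G(Z, U) = -2 + U + Z²*(5 + U) (G(Z, U) = -2 + (U + Z²*(5 + U)) = -2 + U + Z²*(5 + U))
(64 + 114)*G(8, -11) = (64 + 114)*(-2 - 11 + 8²*(5 - 11)) = 178*(-2 - 11 + 64*(-6)) = 178*(-2 - 11 - 384) = 178*(-397) = -70666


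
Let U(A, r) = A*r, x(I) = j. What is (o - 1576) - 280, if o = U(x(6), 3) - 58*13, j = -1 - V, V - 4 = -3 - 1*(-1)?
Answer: -2619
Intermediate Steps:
V = 2 (V = 4 + (-3 - 1*(-1)) = 4 + (-3 + 1) = 4 - 2 = 2)
j = -3 (j = -1 - 1*2 = -1 - 2 = -3)
x(I) = -3
o = -763 (o = -3*3 - 58*13 = -9 - 754 = -763)
(o - 1576) - 280 = (-763 - 1576) - 280 = -2339 - 280 = -2619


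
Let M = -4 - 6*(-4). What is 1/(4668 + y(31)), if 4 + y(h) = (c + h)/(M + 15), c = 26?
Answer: 35/163297 ≈ 0.00021433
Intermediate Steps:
M = 20 (M = -4 + 24 = 20)
y(h) = -114/35 + h/35 (y(h) = -4 + (26 + h)/(20 + 15) = -4 + (26 + h)/35 = -4 + (26 + h)*(1/35) = -4 + (26/35 + h/35) = -114/35 + h/35)
1/(4668 + y(31)) = 1/(4668 + (-114/35 + (1/35)*31)) = 1/(4668 + (-114/35 + 31/35)) = 1/(4668 - 83/35) = 1/(163297/35) = 35/163297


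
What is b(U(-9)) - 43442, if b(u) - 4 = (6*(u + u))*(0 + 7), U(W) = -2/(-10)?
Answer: -217106/5 ≈ -43421.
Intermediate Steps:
U(W) = ⅕ (U(W) = -2*(-⅒) = ⅕)
b(u) = 4 + 84*u (b(u) = 4 + (6*(u + u))*(0 + 7) = 4 + (6*(2*u))*7 = 4 + (12*u)*7 = 4 + 84*u)
b(U(-9)) - 43442 = (4 + 84*(⅕)) - 43442 = (4 + 84/5) - 43442 = 104/5 - 43442 = -217106/5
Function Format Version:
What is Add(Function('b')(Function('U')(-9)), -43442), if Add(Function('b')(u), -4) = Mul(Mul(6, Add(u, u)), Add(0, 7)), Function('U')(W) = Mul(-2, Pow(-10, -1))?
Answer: Rational(-217106, 5) ≈ -43421.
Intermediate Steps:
Function('U')(W) = Rational(1, 5) (Function('U')(W) = Mul(-2, Rational(-1, 10)) = Rational(1, 5))
Function('b')(u) = Add(4, Mul(84, u)) (Function('b')(u) = Add(4, Mul(Mul(6, Add(u, u)), Add(0, 7))) = Add(4, Mul(Mul(6, Mul(2, u)), 7)) = Add(4, Mul(Mul(12, u), 7)) = Add(4, Mul(84, u)))
Add(Function('b')(Function('U')(-9)), -43442) = Add(Add(4, Mul(84, Rational(1, 5))), -43442) = Add(Add(4, Rational(84, 5)), -43442) = Add(Rational(104, 5), -43442) = Rational(-217106, 5)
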